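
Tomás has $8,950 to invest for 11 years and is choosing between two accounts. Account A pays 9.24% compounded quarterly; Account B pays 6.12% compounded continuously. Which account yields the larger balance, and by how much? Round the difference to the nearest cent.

Account A, by $6,900.13

A: (1 + 0.0231)^44 ≈ 2.7314655365, so 8,950 × 2.7314655365 ≈ 24,446.6166.
B: e^(0.0612·11) = e^0.6732 ≈ 1.9605008964, so 8,950 × 1.9605008964 ≈ 17,546.4830.
Difference ≈ 6,900.1335 in favor of A.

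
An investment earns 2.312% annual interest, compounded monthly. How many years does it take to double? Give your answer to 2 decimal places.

(1 + 0.00192667)^(12t) = 2.
12t = ln 2 / ln(1 + 0.00192667) ≈ 0.69315/0.00192481 ≈ 360.1114.
t ≈ 30.0093.

30.01 years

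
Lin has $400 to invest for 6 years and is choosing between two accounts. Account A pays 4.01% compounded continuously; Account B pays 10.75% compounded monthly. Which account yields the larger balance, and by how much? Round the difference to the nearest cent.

Account B, by $251.40

Account A growth factor: e^(0.0401·6) = e^0.2406 ≈ 1.27201213; balance ≈ 508.8049.
Account B growth factor: (1 + 0.1075/12)^72 ≈ 1.90052103; balance ≈ 760.2084.
Account B is larger by 251.4036.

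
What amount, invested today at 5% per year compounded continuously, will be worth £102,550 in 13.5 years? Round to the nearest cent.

£52,213.99

P = A·e^(−rt) = 102,550·e^(−0.675).
e^(−0.675) ≈ 0.509156420608, so P ≈ 52,213.9909.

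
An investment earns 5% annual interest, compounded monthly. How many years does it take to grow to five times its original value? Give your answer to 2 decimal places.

32.26 years

(1 + 0.00416667)^(12t) = 5.
12t = ln 5 / ln(1 + 0.00416667) ≈ 1.6094/0.00415801 ≈ 387.0693.
t ≈ 32.2558.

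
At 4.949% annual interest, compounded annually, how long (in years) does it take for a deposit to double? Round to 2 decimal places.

14.35 years

(1 + 0.04949)^t = 2.
t = ln 2 / ln(1 + 0.04949) ≈ 0.69315/0.0483043 ≈ 14.3496.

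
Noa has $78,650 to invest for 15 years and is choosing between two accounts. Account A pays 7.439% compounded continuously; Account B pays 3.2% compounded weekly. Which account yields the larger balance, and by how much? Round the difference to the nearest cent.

Account A, by $112,967.01

A: e^(0.07439·15) = e^1.11585 ≈ 3.0521614141, so 78,650 × 3.0521614141 ≈ 240,052.4952.
B: (1 + 0.032/52)^780 ≈ 1.61583583592, so 78,650 × 1.61583583592 ≈ 127,085.4885.
Difference ≈ 112,967.0067 in favor of A.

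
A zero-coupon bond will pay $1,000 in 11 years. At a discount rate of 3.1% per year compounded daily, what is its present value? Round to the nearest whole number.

$711

Growth factor = (1 + 0.031/365)^4015 ≈ 1.40633288.
P = 1,000/1.40633288 ≈ 711.0692.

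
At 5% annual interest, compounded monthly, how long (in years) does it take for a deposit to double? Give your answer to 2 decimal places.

(1 + 0.00416667)^(12t) = 2.
12t = ln 2 / ln(1 + 0.00416667) ≈ 0.69315/0.00415801 ≈ 166.7017.
t ≈ 13.8918.

13.89 years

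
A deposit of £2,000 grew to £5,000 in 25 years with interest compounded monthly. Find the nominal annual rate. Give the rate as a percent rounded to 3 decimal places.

3.671%

(1 + r/12)^300 = 5,000/2,000 = 2.5.
1 + r/12 = 2.5^(1/300) ≈ 1.003059, so r/12 ≈ 0.00305897.
r ≈ 12·0.00305897 = 3.67077%.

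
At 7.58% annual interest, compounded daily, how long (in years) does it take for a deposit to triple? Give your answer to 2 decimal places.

(1 + 0.000207671)^(365t) = 3.
365t = ln 3 / ln(1 + 0.000207671) ≈ 1.0986/0.00020765 ≈ 5290.7008.
t ≈ 14.4951.

14.50 years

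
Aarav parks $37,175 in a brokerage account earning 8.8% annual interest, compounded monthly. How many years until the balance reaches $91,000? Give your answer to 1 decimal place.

10.2 years

(1 + 0.00733333)^(12t) = 91,000/37,175 = 2.4479.
12t·ln(1 + 0.00733333) = ln(2.4479); 12t = 0.89522/0.00730658 ≈ 122.5229.
t ≈ 10.2102 years.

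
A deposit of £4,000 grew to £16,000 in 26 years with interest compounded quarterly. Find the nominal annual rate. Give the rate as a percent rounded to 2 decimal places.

The 104-period growth factor is 16,000/4,000 = 4.
r/4 = 4^(1/104) − 1 ≈ 0.013419, so r ≈ 4·0.013419 = 5.36760%.

5.37%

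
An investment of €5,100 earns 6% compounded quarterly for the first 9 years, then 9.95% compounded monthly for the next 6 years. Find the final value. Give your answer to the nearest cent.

Phase 1: 5,100·(1 + 0.015)^36 ≈ 8,716.6116.
Phase 2: 8,716.6116·(1 + 0.0995/12)^72 ≈ 15,796.1956.

€15,796.20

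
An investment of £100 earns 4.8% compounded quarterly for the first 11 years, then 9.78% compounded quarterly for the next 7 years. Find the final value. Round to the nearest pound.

£332

After 11 years at 4.8%: 100 × 1.69021733 ≈ 169.0217.
Then 7 years at 9.78%: 169.0217 × 1.96671518 ≈ 332.4176.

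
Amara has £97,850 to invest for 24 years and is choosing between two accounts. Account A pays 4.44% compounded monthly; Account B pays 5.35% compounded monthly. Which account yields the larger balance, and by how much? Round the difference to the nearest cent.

Account A growth factor: (1 + 0.0037)^288 ≈ 2.89687766357; balance ≈ 283,459.4794.
Account B growth factor: (1 + 0.0535/12)^288 ≈ 3.60076466157; balance ≈ 352,334.8221.
Account B is larger by 68,875.3428.

Account B, by £68,875.34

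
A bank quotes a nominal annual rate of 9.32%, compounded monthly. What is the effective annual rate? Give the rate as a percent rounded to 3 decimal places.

9.729%

One year is 12 periods at 0.00776667 each: (1 + 0.00776667)^12 ≈ 1.097286.
EAR = 1.097286 − 1 ≈ 9.72861%.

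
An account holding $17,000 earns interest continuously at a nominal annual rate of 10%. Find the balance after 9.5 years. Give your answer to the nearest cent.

$43,957.06

A = P·e^(rt) = 17,000·e^(0.1·9.5) = 17,000·e^0.95.
e^0.95 ≈ 2.5857096593, so A ≈ 43,957.0642.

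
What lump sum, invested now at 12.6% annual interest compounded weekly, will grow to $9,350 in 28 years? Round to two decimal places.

$275.72

Periodic rate = 12.6%/52 = 0.00242308; 1456 periods.
P = 9,350/(1 + 0.126/52)^1456 ≈ 9,350/33.91076733 ≈ 275.7236.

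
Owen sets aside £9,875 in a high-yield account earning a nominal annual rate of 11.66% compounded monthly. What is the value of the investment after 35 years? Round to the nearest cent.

Growth factor = (1 + 0.1166/12)^420 ≈ 58.0497642455.
A ≈ 9,875 × 58.0497642455 ≈ 573,241.4219.

£573,241.42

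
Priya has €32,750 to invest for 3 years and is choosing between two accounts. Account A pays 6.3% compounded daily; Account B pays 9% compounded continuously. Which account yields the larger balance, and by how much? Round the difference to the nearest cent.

Account B, by €3,338.64

A: (1 + 0.063/365)^1095 ≈ 1.2080212506, so 32,750 × 1.2080212506 ≈ 39,562.6960.
B: e^(0.09·3) = e^0.27 ≈ 1.3099644507, so 32,750 × 1.3099644507 ≈ 42,901.3358.
Difference ≈ 3,338.6398 in favor of B.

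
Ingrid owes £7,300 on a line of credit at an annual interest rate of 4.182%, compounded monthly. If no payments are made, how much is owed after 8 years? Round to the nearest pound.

£10,195

Periodic rate = 4.182%/12 = 0.003485; periods = 12·8 = 96.
A = 7,300·(1 + 0.003485)^96 ≈ 7,300·1.3965129508 ≈ 10,194.5445.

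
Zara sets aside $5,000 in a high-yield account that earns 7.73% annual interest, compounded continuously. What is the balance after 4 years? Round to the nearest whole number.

$6,812

A = P·e^(rt) = 5,000·e^(0.0773·4) = 5,000·e^0.3092.
e^0.3092 ≈ 1.36233481, so A ≈ 6,811.6741.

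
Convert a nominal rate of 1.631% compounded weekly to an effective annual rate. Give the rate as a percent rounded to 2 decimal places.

1.64%

One year is 52 periods at 0.000313654 each: (1 + 0.000313654)^52 ≈ 1.016441.
EAR = 1.016441 − 1 ≈ 1.64411%.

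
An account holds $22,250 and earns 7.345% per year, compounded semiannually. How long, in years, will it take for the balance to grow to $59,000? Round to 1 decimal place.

13.5 years

We need (1 + 0.036725)^(2t) = 2.6517, so 2t = ln 2.6517 / ln 1.036725 ≈ 27.0387.
t ≈ 27.0387/2 = 13.5193 years.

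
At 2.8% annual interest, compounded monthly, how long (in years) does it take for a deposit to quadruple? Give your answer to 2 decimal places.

49.57 years

(1 + 0.00233333)^(12t) = 4.
12t = ln 4 / ln(1 + 0.00233333) ≈ 1.3863/0.00233062 ≈ 594.8190.
t ≈ 49.5683.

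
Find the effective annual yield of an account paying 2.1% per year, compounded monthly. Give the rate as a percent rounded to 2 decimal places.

2.12%

One year is 12 periods at 0.00175 each: (1 + 0.00175)^12 ≈ 1.021203.
EAR = 1.021203 − 1 ≈ 2.12033%.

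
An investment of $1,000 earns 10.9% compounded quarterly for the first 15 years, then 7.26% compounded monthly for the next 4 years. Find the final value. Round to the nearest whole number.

$6,704

After 15 years at 10.9%: 1,000 × 5.018443003 ≈ 5,018.4430.
Then 4 years at 7.26%: 5,018.4430 × 1.335792925 ≈ 6,703.6007.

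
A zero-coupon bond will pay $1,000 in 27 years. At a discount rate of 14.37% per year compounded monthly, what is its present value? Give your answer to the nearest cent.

Growth factor = (1 + 0.011975)^324 ≈ 47.3162084.
P = 1,000/47.3162084 ≈ 21.1344.

$21.13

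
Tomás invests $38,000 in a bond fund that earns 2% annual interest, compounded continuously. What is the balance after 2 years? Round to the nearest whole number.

$39,551

A = P·e^(rt) = 38,000·e^(0.02·2) = 38,000·e^0.04.
e^0.04 ≈ 1.0408107742, so A ≈ 39,550.8094.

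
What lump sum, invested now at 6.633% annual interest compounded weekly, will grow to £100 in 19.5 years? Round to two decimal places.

Periodic rate = 6.633%/52 = 0.00127558; 1014 periods.
P = 100/(1 + 0.06633/52)^1014 ≈ 100/3.6422833 ≈ 27.4553.

£27.46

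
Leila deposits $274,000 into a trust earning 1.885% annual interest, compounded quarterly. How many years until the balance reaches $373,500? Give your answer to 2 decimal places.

(1 + 0.0047125)^(4t) = 373,500/274,000 = 1.3631.
4t·ln(1 + 0.0047125) = ln(1.3631); 4t = 0.30979/0.00470143 ≈ 65.8927.
t ≈ 16.4732 years.

16.47 years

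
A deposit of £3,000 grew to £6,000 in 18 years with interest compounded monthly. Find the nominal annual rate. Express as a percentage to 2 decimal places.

3.86%

The 216-period growth factor is 6,000/3,000 = 2.
r/12 = 2^(1/216) − 1 ≈ 0.00321417, so r ≈ 12·0.00321417 = 3.85700%.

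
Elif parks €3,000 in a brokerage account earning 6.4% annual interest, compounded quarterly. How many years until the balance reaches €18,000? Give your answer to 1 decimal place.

We need (1 + 0.016)^(4t) = 6, so 4t = ln 6 / ln 1.016 ≈ 112.8785.
t ≈ 112.8785/4 = 28.2196 years.

28.2 years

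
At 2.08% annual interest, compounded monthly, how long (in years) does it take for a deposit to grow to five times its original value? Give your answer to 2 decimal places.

(1 + 0.00173333)^(12t) = 5.
12t = ln 5 / ln(1 + 0.00173333) ≈ 1.6094/0.00173183 ≈ 929.3264.
t ≈ 77.4439.

77.44 years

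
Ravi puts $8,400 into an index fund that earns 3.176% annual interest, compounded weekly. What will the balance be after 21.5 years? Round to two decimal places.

Periodic rate = 3.176%/52 = 0.000610769; periods = 52·21.5 = 1118.
A = 8,400·(1 + 0.03176/52)^1118 ≈ 8,400·1.9790789427 ≈ 16,624.2631.

$16,624.26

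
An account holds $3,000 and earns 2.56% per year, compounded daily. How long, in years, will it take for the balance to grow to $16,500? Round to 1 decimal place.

66.6 years

We need (1 + 0.000070137)^(365t) = 5.5, so 365t = ln 5.5 / ln 1.00007 ≈ 24306.8310.
t ≈ 24306.8310/365 = 66.5941 years.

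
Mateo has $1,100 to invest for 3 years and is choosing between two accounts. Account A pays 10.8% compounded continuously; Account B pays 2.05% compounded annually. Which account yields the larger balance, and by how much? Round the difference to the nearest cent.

Account A, by $351.87

A: e^(0.108·3) = e^0.324 ≈ 1.382647307, so 1,100 × 1.382647307 ≈ 1,520.9120.
B: (1 + 0.0205)^3 ≈ 1.062769365, so 1,100 × 1.062769365 ≈ 1,169.0463.
Difference ≈ 351.8657 in favor of A.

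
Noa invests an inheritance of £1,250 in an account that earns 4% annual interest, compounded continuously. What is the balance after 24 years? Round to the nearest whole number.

£3,265

A = P·e^(rt) = 1,250·e^(0.04·24) = 1,250·e^0.96.
e^0.96 ≈ 2.611696473, so A ≈ 3,264.6206.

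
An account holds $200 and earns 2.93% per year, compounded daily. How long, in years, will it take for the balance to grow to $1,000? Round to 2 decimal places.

We need (1 + 0.000080274)^(365t) = 5, so 365t = ln 5 / ln 1.00008 ≈ 20050.1166.
t ≈ 20050.1166/365 = 54.9318 years.

54.93 years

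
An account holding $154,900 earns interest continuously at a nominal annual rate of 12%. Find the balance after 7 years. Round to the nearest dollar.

$358,805

A = P·e^(rt) = 154,900·e^(0.12·7) = 154,900·e^0.84.
e^0.84 ≈ 2.31636697678, so A ≈ 358,805.2447.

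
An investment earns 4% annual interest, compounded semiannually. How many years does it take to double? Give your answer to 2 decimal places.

(1 + 0.02)^(2t) = 2.
2t = ln 2 / ln(1 + 0.02) ≈ 0.69315/0.0198026 ≈ 35.0028.
t ≈ 17.5014.

17.50 years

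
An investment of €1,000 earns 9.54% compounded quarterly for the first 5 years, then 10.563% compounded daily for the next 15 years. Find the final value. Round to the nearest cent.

After 5 years at 9.54%: 1,000 × 1.602236764 ≈ 1,602.2368.
Then 15 years at 10.563%: 1,602.2368 × 4.875490801 ≈ 7,811.6906.

€7,811.69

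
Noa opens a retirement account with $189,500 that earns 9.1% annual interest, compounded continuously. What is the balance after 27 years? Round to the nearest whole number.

$2,211,418

A = P·e^(rt) = 189,500·e^(0.091·27) = 189,500·e^2.457.
e^2.457 ≈ 11.66974972438, so A ≈ 2,211,417.5728.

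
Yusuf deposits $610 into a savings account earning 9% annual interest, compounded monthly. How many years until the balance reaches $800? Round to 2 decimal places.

3.02 years

We need (1 + 0.0075)^(12t) = 1.3115, so 12t = ln 1.3115 / ln 1.0075 ≈ 36.2891.
t ≈ 36.2891/12 = 3.0241 years.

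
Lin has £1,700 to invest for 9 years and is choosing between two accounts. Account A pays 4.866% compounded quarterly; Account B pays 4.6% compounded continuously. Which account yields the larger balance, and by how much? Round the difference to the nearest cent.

Account A, by £55.36

A: (1 + 0.012165)^36 ≈ 1.545422967, so 1,700 × 1.545422967 ≈ 2,627.2190.
B: e^(0.046·9) = e^0.414 ≈ 1.512857127, so 1,700 × 1.512857127 ≈ 2,571.8571.
Difference ≈ 55.3619 in favor of A.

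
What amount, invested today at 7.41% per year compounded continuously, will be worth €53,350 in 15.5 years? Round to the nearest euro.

P = A·e^(−rt) = 53,350·e^(−1.14855).
e^(−1.14855) ≈ 0.31709622572, so P ≈ 16,917.0836.

€16,917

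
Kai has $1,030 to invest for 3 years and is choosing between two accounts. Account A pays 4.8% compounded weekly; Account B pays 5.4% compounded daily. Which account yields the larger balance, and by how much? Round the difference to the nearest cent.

Account B, by $21.67

A: (1 + 0.048/52)^156 ≈ 1.154807403, so 1,030 × 1.154807403 ≈ 1,189.4516.
B: (1 + 0.054/365)^1095 ≈ 1.175846152, so 1,030 × 1.175846152 ≈ 1,211.1215.
Difference ≈ 21.6699 in favor of B.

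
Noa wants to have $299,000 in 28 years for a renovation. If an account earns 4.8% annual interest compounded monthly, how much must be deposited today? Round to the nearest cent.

Periodic rate = 4.8%/12 = 0.004; 336 periods.
P = 299,000/(1 + 0.004)^336 ≈ 299,000/3.8240847078 ≈ 78,188.6446.

$78,188.64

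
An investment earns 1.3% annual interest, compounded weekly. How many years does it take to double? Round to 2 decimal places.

53.33 years

(1 + 0.00025)^(52t) = 2.
52t = ln 2 / ln(1 + 0.00025) ≈ 0.69315/0.000249969 ≈ 2772.9353.
t ≈ 53.3257.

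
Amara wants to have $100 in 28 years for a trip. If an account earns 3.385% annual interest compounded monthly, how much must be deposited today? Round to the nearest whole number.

$39

Periodic rate = 3.385%/12 = 0.00282083; 336 periods.
P = 100/(1 + 0.03385/12)^336 ≈ 100/2.5765872 ≈ 38.8110.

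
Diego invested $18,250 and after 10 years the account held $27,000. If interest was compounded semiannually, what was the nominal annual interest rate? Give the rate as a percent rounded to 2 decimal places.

3.96%

(1 + r/2)^20 = 27,000/18,250 = 1.47945.
1 + r/2 = 1.47945^(1/20) ≈ 1.019777, so r/2 ≈ 0.0197766.
r ≈ 2·0.0197766 = 3.95532%.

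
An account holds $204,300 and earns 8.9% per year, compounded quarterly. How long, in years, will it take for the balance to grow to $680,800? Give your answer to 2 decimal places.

13.67 years

(1 + 0.02225)^(4t) = 680,800/204,300 = 3.3324.
4t·ln(1 + 0.02225) = ln(3.3324); 4t = 1.2037/0.0220061 ≈ 54.6976.
t ≈ 13.6744 years.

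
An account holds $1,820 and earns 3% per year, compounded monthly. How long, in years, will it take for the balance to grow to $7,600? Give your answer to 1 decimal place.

We need (1 + 0.0025)^(12t) = 4.1758, so 12t = ln 4.1758 / ln 1.0025 ≈ 572.4391.
t ≈ 572.4391/12 = 47.7033 years.

47.7 years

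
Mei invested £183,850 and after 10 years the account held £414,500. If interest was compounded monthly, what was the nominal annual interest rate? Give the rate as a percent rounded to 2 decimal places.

8.16%

The 120-period growth factor is 414,500/183,850 = 2.25456.
r/12 = 2.25456^(1/120) − 1 ≈ 0.00679761, so r ≈ 12·0.00679761 = 8.15713%.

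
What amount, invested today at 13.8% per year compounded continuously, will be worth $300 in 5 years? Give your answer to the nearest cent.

P = A·e^(−rt) = 300·e^(−0.69).
e^(−0.69) ≈ 0.501576069, so P ≈ 150.4728.

$150.47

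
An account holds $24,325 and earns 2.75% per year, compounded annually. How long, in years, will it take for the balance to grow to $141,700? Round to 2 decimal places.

64.96 years

(1 + 0.0275)^t = 141,700/24,325 = 5.8253.
t·ln(1 + 0.0275) = ln(5.8253); t = 1.7622/0.0271287 ≈ 64.9574.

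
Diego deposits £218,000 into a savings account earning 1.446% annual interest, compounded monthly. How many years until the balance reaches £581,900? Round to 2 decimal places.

(1 + 0.001205)^(12t) = 581,900/218,000 = 2.6693.
12t·ln(1 + 0.001205) = ln(2.6693); 12t = 0.9818/0.00120427 ≈ 815.2655.
t ≈ 67.9388 years.

67.94 years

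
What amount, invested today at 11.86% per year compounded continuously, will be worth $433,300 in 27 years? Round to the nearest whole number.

$17,623

P = A·e^(−rt) = 433,300·e^(−3.2022).
e^(−3.2022) ≈ 0.0406726257018, so P ≈ 17,623.4487.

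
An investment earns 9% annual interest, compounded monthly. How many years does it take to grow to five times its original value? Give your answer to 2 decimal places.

(1 + 0.0075)^(12t) = 5.
12t = ln 5 / ln(1 + 0.0075) ≈ 1.6094/0.00747201 ≈ 215.3954.
t ≈ 17.9496.

17.95 years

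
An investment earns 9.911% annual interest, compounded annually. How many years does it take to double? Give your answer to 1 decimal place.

(1 + 0.09911)^t = 2.
t = ln 2 / ln(1 + 0.09911) ≈ 0.69315/0.0945008 ≈ 7.3348.

7.3 years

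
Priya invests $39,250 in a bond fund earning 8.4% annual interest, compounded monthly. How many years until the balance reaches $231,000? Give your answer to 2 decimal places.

We need (1 + 0.007)^(12t) = 5.8854, so 12t = ln 5.8854 / ln 1.007 ≈ 254.0947.
t ≈ 254.0947/12 = 21.1746 years.

21.17 years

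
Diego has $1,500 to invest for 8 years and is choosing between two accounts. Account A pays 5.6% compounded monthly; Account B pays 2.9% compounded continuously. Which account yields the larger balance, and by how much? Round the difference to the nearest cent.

A: (1 + 0.056/12)^96 ≈ 1.563548484, so 1,500 × 1.563548484 ≈ 2,345.3227.
B: e^(0.029·8) = e^0.232 ≈ 1.261119729, so 1,500 × 1.261119729 ≈ 1,891.6796.
Difference ≈ 453.6431 in favor of A.

Account A, by $453.64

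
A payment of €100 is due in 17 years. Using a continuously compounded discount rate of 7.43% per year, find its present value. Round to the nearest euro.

€28

P = A·e^(−rt) = 100·e^(−1.2631).
e^(−1.2631) ≈ 0.28277606, so P ≈ 28.2776.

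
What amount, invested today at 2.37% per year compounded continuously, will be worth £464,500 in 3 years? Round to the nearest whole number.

P = A·e^(−rt) = 464,500·e^(−0.0711).
e^(−0.0711) ≈ 0.931368750596, so P ≈ 432,620.7847.

£432,621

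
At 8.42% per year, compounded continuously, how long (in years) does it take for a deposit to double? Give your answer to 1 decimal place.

8.2 years

e^(0.0842t) = 2, so 0.0842t = ln 2 ≈ 0.69315.
t ≈ 0.69315/0.0842 ≈ 8.2322.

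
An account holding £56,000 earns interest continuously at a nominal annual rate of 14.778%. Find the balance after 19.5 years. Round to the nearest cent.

£999,306.65

A = P·e^(rt) = 56,000·e^(0.14778·19.5) = 56,000·e^2.88171.
e^2.88171 ≈ 17.844761647, so A ≈ 999,306.6522.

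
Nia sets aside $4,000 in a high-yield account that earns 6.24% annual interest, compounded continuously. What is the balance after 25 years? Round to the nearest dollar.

$19,035

A = P·e^(rt) = 4,000·e^(0.0624·25) = 4,000·e^1.56.
e^1.56 ≈ 4.7588212451, so A ≈ 19,035.2850.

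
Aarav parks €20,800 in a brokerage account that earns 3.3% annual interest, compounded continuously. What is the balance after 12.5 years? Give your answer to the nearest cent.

A = P·e^(rt) = 20,800·e^(0.033·12.5) = 20,800·e^0.4125.
e^0.4125 ≈ 1.5105895423, so A ≈ 31,420.2625.

€31,420.26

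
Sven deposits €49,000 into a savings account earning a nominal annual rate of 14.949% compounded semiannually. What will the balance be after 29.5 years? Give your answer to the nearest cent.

€3,445,217.52

Periodic rate = 14.949%/2 = 0.074745; periods = 2·29.5 = 59.
A = 49,000·(1 + 0.074745)^59 ≈ 49,000·70.31056163667 ≈ 3,445,217.5202.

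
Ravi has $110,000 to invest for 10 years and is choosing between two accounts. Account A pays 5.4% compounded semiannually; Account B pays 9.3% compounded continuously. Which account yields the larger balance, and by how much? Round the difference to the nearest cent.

A: (1 + 0.027)^20 ≈ 1.7037617813, so 110,000 × 1.7037617813 ≈ 187,413.7959.
B: e^(0.093·10) = e^0.93 ≈ 2.53450917762, so 110,000 × 2.53450917762 ≈ 278,796.0095.
Difference ≈ 91,382.2136 in favor of B.

Account B, by $91,382.21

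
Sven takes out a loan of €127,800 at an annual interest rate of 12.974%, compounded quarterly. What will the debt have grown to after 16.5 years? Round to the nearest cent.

€1,050,679.60

Periodic rate = 12.974%/4 = 0.032435; periods = 4·16.5 = 66.
A = 127,800·(1 + 0.032435)^66 ≈ 127,800·8.221280140771 ≈ 1,050,679.6020.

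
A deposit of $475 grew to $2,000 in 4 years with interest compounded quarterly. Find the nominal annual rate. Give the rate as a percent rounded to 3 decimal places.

37.604%

(1 + r/4)^16 = 2,000/475 = 4.21053.
1 + r/4 = 4.21053^(1/16) ≈ 1.094009, so r/4 ≈ 0.0940093.
r ≈ 4·0.0940093 = 37.60373%.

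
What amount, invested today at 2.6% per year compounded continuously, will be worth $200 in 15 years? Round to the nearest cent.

$135.41

P = A·e^(−rt) = 200·e^(−0.39).
e^(−0.39) ≈ 0.677056874, so P ≈ 135.4114.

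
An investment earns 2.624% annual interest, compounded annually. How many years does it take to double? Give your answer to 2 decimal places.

26.76 years

(1 + 0.02624)^t = 2.
t = ln 2 / ln(1 + 0.02624) ≈ 0.69315/0.0259016 ≈ 26.7607.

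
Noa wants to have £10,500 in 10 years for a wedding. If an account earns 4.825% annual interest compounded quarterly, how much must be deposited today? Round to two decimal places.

Growth factor = (1 + 0.0120625)^40 ≈ 1.6154492867.
P = 10,500/1.6154492867 ≈ 6,499.7398.

£6,499.74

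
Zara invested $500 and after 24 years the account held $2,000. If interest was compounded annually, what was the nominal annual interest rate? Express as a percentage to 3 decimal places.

5.946%

(1 + r)^24 = 2,000/500 = 4.
1 + r = 4^(1/24) ≈ 1.059463, so r ≈ 0.0594631.
r ≈ 5.94631%.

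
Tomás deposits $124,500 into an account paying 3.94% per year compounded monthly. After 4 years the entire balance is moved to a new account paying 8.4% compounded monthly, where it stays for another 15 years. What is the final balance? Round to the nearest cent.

$511,454.19

After 4 years at 3.94%: 124,500 × 1.17039563154 ≈ 145,714.2561.
Then 15 years at 8.4%: 145,714.2561 × 3.50998046718 ≈ 511,454.1928.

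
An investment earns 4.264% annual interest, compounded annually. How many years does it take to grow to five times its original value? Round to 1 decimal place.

(1 + 0.04264)^t = 5.
t = ln 5 / ln(1 + 0.04264) ≈ 1.6094/0.041756 ≈ 38.5439.

38.5 years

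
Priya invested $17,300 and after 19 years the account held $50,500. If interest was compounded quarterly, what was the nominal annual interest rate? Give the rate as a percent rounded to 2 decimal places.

5.68%

(1 + r/4)^76 = 50,500/17,300 = 2.91908.
1 + r/4 = 2.91908^(1/76) ≈ 1.014195, so r/4 ≈ 0.0141954.
r ≈ 4·0.0141954 = 5.67817%.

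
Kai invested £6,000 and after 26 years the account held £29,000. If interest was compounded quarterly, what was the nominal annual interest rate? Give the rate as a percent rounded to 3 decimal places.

6.106%

The 104-period growth factor is 29,000/6,000 = 4.83333.
r/4 = 4.83333^(1/104) − 1 ≈ 0.0152647, so r ≈ 4·0.0152647 = 6.10589%.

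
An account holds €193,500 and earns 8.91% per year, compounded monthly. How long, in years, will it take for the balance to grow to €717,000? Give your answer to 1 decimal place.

(1 + 0.007425)^(12t) = 717,000/193,500 = 3.7054.
12t·ln(1 + 0.007425) = ln(3.7054); 12t = 1.3098/0.00739757 ≈ 177.0579.
t ≈ 14.7548 years.

14.8 years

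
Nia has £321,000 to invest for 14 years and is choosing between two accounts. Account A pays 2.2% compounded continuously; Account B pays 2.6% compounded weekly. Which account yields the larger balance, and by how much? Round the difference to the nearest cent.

Account B, by £25,115.78

Account A growth factor: e^(0.022·14) = e^0.308 ≈ 1.36070098894; balance ≈ 436,785.0174.
Account B growth factor: (1 + 0.0005)^728 ≈ 1.43894330799; balance ≈ 461,900.8019.
Account B is larger by 25,115.7844.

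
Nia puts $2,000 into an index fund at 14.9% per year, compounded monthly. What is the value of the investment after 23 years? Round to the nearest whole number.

Periodic rate = 14.9%/12 = 0.0124167; periods = 12·23 = 276.
A = 2,000·(1 + 0.149/12)^276 ≈ 2,000·30.141366643 ≈ 60,282.7333.

$60,283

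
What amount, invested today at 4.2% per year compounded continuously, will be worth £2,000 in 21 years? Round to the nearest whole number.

P = A·e^(−rt) = 2,000·e^(−0.882).
e^(−0.882) ≈ 0.4139541749, so P ≈ 827.9083.

£828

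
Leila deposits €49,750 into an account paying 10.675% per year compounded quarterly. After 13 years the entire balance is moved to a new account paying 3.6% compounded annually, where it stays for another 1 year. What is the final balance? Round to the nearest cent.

Phase 1: 49,750·(1 + 0.0266875)^52 ≈ 195,696.6351.
Phase 2: 195,696.6351·(1 + 0.036)^1 ≈ 202,741.7140.

€202,741.71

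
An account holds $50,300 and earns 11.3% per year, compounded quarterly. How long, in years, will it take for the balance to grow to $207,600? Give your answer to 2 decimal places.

(1 + 0.02825)^(4t) = 207,600/50,300 = 4.1272.
4t·ln(1 + 0.02825) = ln(4.1272); 4t = 1.4176/0.0278583 ≈ 50.8863.
t ≈ 12.7216 years.

12.72 years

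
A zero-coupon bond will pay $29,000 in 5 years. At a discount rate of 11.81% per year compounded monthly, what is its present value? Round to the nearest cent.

$16,113.91

Periodic rate = 11.81%/12 = 0.00984167; 60 periods.
P = 29,000/(1 + 0.1181/12)^60 ≈ 29,000/1.7996877421 ≈ 16,113.9065.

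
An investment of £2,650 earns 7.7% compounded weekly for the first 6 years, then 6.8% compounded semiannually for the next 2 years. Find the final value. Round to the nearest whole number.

Phase 1: 2,650·(1 + 0.077/52)^312 ≈ 4,204.7630.
Phase 2: 4,204.7630·(1 + 0.034)^4 ≈ 4,806.4416.

£4,806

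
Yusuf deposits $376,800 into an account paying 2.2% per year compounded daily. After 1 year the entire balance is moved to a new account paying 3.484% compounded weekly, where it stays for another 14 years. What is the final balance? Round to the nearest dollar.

After 1 years at 2.2%: 376,800 × 1.02224310674 ≈ 385,181.2026.
Then 14 years at 3.484%: 385,181.2026 × 1.62839794122 ≈ 627,228.2773.

$627,228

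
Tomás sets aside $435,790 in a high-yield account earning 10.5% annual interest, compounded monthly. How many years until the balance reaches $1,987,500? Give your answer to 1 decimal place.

14.5 years

We need (1 + 0.00875)^(12t) = 4.5607, so 12t = ln 4.5607 / ln 1.00875 ≈ 174.1830.
t ≈ 174.1830/12 = 14.5153 years.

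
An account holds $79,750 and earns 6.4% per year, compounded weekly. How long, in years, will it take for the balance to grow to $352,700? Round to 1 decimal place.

23.2 years

We need (1 + 0.00123077)^(52t) = 4.4226, so 52t = ln 4.4226 / ln 1.001231 ≈ 1208.7041.
t ≈ 1208.7041/52 = 23.2443 years.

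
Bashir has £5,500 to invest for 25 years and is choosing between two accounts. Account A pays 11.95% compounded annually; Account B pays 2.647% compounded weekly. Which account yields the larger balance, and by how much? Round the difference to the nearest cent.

A: (1 + 0.1195)^25 ≈ 16.811344501, so 5,500 × 16.811344501 ≈ 92,462.3948.
B: (1 + 0.02647/52)^1300 ≈ 1.9378548794, so 5,500 × 1.9378548794 ≈ 10,658.2018.
Difference ≈ 81,804.1929 in favor of A.

Account A, by £81,804.19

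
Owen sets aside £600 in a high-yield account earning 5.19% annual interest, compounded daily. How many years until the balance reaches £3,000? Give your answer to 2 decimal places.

31.01 years

We need (1 + 0.000142192)^(365t) = 5, so 365t = ln 5 / ln 1.000142 ≈ 11319.5877.
t ≈ 11319.5877/365 = 31.0126 years.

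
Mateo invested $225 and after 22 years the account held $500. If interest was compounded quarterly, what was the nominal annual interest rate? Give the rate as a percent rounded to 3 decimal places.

The 88-period growth factor is 500/225 = 2.22222.
r/4 = 2.22222^(1/88) − 1 ≈ 0.00911524, so r ≈ 4·0.00911524 = 3.64610%.

3.646%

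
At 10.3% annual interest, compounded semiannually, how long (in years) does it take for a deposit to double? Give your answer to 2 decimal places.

(1 + 0.0515)^(2t) = 2.
2t = ln 2 / ln(1 + 0.0515) ≈ 0.69315/0.0502177 ≈ 13.8028.
t ≈ 6.9014.

6.90 years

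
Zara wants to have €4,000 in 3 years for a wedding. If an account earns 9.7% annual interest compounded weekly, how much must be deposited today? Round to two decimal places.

Growth factor = (1 + 0.097/52)^156 ≈ 1.337401997.
P = 4,000/1.337401997 ≈ 2,990.8734.

€2,990.87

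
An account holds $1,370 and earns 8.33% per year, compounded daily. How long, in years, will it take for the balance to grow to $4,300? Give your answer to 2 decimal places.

13.73 years

We need (1 + 0.000228219)^(365t) = 3.1387, so 365t = ln 3.1387 / ln 1.000228 ≈ 5012.4394.
t ≈ 5012.4394/365 = 13.7327 years.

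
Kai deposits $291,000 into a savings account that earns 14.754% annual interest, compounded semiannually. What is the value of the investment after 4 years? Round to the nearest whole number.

Growth factor = (1 + 0.07377)^8 ≈ 1.76721800874.
A ≈ 291,000 × 1.76721800874 ≈ 514,260.4405.

$514,260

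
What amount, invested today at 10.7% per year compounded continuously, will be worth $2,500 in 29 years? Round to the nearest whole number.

P = A·e^(−rt) = 2,500·e^(−3.103).
e^(−3.103) ≈ 0.04491425731, so P ≈ 112.2856.

$112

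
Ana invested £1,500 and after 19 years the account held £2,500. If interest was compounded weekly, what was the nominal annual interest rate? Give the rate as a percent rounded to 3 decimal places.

The 988-period growth factor is 2,500/1,500 = 1.66667.
r/52 = 1.66667^(1/988) − 1 ≈ 0.000517164, so r ≈ 52·0.000517164 = 2.68925%.

2.689%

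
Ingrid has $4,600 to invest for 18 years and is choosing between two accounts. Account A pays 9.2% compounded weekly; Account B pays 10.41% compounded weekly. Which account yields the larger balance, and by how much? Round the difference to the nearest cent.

Account B, by $5,842.71

A: (1 + 0.092/52)^936 ≈ 5.2306565339, so 4,600 × 5.2306565339 ≈ 24,061.0201.
B: (1 + 0.1041/52)^936 ≈ 6.5008107359, so 4,600 × 6.5008107359 ≈ 29,903.7294.
Difference ≈ 5,842.7093 in favor of B.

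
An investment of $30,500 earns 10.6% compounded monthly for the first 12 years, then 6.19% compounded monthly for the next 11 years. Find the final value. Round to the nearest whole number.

Phase 1: 30,500·(1 + 0.106/12)^144 ≈ 108,217.3332.
Phase 2: 108,217.3332·(1 + 0.0619/12)^132 ≈ 213,426.2652.

$213,426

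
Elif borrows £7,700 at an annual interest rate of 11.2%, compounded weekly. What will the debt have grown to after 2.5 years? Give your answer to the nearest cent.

Growth factor = (1 + 0.112/52)^130 ≈ 1.3227314697.
A ≈ 7,700 × 1.3227314697 ≈ 10,185.0323.

£10,185.03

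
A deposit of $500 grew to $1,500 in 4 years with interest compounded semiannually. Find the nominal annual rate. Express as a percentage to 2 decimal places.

(1 + r/2)^8 = 1,500/500 = 3.
1 + r/2 = 3^(1/8) ≈ 1.147203, so r/2 ≈ 0.147203.
r ≈ 2·0.147203 = 29.44054%.

29.44%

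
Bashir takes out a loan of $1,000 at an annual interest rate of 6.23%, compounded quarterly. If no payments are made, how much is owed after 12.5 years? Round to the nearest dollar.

Growth factor = (1 + 0.015575)^50 ≈ 2.165708864.
A ≈ 1,000 × 2.165708864 ≈ 2,165.7089.

$2,166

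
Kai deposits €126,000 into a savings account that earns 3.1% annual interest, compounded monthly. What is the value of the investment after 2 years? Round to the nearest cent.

€134,048.54

Periodic rate = 3.1%/12 = 0.00258333; periods = 12·2 = 24.
A = 126,000·(1 + 0.031/12)^24 ≈ 126,000·1.06387728894 ≈ 134,048.5384.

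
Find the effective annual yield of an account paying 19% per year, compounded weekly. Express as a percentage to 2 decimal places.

One year is 52 periods at 0.00365385 each: (1 + 0.00365385)^52 ≈ 1.208831.
EAR = 1.208831 − 1 ≈ 20.88309%.

20.88%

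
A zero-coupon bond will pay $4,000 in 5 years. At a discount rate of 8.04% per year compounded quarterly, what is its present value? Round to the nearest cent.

Periodic rate = 8.04%/4 = 0.0201; 20 periods.
P = 4,000/(1 + 0.0201)^20 ≈ 4,000/1.488863734 ≈ 2,686.6126.

$2,686.61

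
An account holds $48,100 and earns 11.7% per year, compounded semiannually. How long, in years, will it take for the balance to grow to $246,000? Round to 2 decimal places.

We need (1 + 0.0585)^(2t) = 5.1143, so 2t = ln 5.1143 / ln 1.0585 ≈ 28.7066.
t ≈ 28.7066/2 = 14.3533 years.

14.35 years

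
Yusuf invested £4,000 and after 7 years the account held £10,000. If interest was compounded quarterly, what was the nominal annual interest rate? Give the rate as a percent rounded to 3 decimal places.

13.306%

The 28-period growth factor is 10,000/4,000 = 2.5.
r/4 = 2.5^(1/28) − 1 ≈ 0.033266, so r ≈ 4·0.033266 = 13.30640%.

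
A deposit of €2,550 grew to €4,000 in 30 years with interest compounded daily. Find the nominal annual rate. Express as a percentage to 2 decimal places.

1.50%

(1 + r/365)^10950 = 4,000/2,550 = 1.56863.
1 + r/365 = 1.56863^(1/10950) ≈ 1.000041, so r/365 ≈ 0.0000411151.
r ≈ 365·0.0000411151 = 1.50070%.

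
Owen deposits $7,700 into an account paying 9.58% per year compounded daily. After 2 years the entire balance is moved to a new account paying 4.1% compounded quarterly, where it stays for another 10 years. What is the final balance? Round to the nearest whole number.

Phase 1: 7,700·(1 + 0.0958/365)^730 ≈ 9,325.8973.
Phase 2: 9,325.8973·(1 + 0.01025)^40 ≈ 14,023.1311.

$14,023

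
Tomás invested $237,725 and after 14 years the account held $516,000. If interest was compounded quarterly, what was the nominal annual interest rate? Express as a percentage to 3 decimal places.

5.574%

(1 + r/4)^56 = 516,000/237,725 = 2.17058.
1 + r/4 = 2.17058^(1/56) ≈ 1.013935, so r/4 ≈ 0.0139354.
r ≈ 4·0.0139354 = 5.57414%.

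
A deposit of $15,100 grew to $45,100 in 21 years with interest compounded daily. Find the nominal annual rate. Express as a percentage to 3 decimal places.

The 7665-period growth factor is 45,100/15,100 = 2.98675.
r/365 = 2.98675^(1/7665) − 1 ≈ 0.000142761, so r ≈ 365·0.000142761 = 5.21079%.

5.211%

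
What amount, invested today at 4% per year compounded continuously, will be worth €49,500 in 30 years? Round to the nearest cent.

P = A·e^(−rt) = 49,500·e^(−1.2).
e^(−1.2) ≈ 0.30119421191, so P ≈ 14,909.1135.

€14,909.11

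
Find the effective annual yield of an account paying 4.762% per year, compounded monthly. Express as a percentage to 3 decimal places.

EAR = (1 + 4.762%/12)^12 − 1 = (1 + 0.00396833)^12 − 1.
(1 + 0.00396833)^12 ≈ 1.048673, so EAR ≈ 4.86732%.

4.867%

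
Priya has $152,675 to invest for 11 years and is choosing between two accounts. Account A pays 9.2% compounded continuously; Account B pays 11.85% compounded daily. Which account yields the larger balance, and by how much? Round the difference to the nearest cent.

Account B, by $142,031.28

Account A growth factor: e^(0.092·11) = e^1.012 ≈ 2.75109771191; balance ≈ 420,023.8432.
Account B growth factor: (1 + 0.1185/365)^4015 ≈ 3.6813828286; balance ≈ 562,055.1234.
Account B is larger by 142,031.2802.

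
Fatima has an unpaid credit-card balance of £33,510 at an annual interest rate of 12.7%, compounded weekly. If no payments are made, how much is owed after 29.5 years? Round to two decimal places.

£1,413,432.31

Growth factor = (1 + 0.127/52)^1534 ≈ 42.17941823936.
A ≈ 33,510 × 42.17941823936 ≈ 1,413,432.3052.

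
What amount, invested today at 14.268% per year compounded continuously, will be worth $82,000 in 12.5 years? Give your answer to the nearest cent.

$13,780.01

P = A·e^(−rt) = 82,000·e^(−1.7835).
e^(−1.7835) ≈ 0.16804894546, so P ≈ 13,780.0135.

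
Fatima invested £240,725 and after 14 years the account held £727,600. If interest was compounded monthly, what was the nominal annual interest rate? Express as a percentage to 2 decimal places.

7.93%

The 168-period growth factor is 727,600/240,725 = 3.02254.
r/12 = 3.02254^(1/168) − 1 ≈ 0.00660563, so r ≈ 12·0.00660563 = 7.92675%.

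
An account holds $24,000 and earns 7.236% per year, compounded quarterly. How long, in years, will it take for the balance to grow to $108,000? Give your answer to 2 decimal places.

(1 + 0.01809)^(4t) = 108,000/24,000 = 4.5.
4t·ln(1 + 0.01809) = ln(4.5); 4t = 1.5041/0.0179283 ≈ 83.8939.
t ≈ 20.9735 years.

20.97 years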